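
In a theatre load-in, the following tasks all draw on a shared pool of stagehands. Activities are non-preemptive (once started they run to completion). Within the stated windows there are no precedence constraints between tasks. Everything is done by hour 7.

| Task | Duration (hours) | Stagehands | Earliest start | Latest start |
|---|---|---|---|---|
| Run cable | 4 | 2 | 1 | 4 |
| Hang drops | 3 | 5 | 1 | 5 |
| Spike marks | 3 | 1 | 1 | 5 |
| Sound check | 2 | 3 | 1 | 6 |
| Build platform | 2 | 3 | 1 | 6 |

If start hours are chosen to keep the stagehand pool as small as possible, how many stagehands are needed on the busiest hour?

6

Early-start (Run cable@1, Hang drops@1, Spike marks@1, Sound check@1, Build platform@1) gives peak 14: h1:14  h2:14  h3:8  h4:2  h5:0  h6:0  h7:0.
Shift Hang drops→5, Build platform→3.
Schedule Run cable@1, Hang drops@5, Spike marks@1, Sound check@1, Build platform@3: h1:6  h2:6  h3:6  h4:5  h5:5  h6:5  h7:5 — peak 6.
Total stagehand-hours = 38 over 7 hours ⇒ peak ≥ ⌈38/7⌉ = 6, so 6 is optimal.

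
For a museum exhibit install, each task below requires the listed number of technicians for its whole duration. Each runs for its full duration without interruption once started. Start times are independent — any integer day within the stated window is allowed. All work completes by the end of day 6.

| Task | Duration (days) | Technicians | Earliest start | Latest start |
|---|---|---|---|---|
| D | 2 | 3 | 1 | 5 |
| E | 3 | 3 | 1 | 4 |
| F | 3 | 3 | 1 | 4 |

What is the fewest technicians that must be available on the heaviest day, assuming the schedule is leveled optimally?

6

Early-start (D@1, E@1, F@1) gives peak 9: d1:9  d2:9  d3:6  d4:0  d5:0  d6:0.
Shift F→3.
Schedule D@1, E@1, F@3: d1:6  d2:6  d3:6  d4:3  d5:3  d6:0 — peak 6.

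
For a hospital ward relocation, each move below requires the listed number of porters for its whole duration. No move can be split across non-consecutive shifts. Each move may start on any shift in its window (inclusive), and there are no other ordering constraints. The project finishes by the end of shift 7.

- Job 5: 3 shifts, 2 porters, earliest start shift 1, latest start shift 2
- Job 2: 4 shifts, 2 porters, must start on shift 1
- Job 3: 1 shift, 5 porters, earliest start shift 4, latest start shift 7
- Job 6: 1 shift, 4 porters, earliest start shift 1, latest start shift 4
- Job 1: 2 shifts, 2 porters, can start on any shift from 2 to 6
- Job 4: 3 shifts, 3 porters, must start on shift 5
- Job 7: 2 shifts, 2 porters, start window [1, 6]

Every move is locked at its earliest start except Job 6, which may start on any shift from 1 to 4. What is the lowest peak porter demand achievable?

Job 6@1: s1:10  s2:8  s3:6  s4:7  s5:3  s6:3  s7:3 → peak 10
Job 6@2: s1:6  s2:12  s3:6  s4:7  s5:3  s6:3  s7:3 → peak 12
Job 6@3: s1:6  s2:8  s3:10  s4:7  s5:3  s6:3  s7:3 → peak 10
Job 6@4: s1:6  s2:8  s3:6  s4:11  s5:3  s6:3  s7:3 → peak 11
Best is Job 6@1, peak 10.

10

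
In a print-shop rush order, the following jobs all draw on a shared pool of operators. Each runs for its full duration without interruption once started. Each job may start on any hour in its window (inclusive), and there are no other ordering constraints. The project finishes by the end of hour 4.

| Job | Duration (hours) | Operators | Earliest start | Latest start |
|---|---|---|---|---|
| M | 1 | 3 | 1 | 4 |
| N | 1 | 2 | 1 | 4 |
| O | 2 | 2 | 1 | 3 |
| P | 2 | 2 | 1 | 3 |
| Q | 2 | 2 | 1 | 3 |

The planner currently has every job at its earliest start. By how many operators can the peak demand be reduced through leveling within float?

6

Early-start peak: h1:11  h2:6  h3:0  h4:0 ⇒ 11.
Leveled (M@1, N@2, O@1, P@3, Q@3): h1:5  h2:4  h3:4  h4:4 ⇒ 5.
Reduction 11 − 5 = 6.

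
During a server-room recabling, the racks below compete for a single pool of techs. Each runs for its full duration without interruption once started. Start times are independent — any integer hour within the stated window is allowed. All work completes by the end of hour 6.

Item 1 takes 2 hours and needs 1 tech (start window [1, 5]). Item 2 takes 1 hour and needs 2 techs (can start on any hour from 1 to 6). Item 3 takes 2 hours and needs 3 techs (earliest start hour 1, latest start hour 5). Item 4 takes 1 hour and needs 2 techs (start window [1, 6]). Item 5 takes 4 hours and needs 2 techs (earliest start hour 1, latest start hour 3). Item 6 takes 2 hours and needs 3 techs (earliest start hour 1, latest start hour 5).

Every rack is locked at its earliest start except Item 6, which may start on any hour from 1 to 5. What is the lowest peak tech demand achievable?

Item 6@1: h1:13  h2:9  h3:2  h4:2  h5:0  h6:0 → peak 13
Item 6@2: h1:10  h2:9  h3:5  h4:2  h5:0  h6:0 → peak 10
Item 6@3: h1:10  h2:6  h3:5  h4:5  h5:0  h6:0 → peak 10
Item 6@4: h1:10  h2:6  h3:2  h4:5  h5:3  h6:0 → peak 10
Item 6@5: h1:10  h2:6  h3:2  h4:2  h5:3  h6:3 → peak 10
Best is Item 6@2, peak 10.

10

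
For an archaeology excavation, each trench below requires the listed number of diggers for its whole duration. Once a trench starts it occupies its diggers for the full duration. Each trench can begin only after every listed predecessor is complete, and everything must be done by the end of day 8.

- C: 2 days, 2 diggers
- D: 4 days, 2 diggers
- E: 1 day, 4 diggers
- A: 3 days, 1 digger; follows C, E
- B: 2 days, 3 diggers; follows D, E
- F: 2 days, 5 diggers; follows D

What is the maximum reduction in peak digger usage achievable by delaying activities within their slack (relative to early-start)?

3

Early-start peak: d1:8  d2:4  d3:3  d4:3  d5:9  d6:8  d7:0  d8:0 ⇒ 9.
Leveled (C@1, D@1, E@3, A@4, B@5, F@7): d1:4  d2:4  d3:6  d4:3  d5:4  d6:4  d7:5  d8:5 ⇒ 6.
Reduction 9 − 6 = 3.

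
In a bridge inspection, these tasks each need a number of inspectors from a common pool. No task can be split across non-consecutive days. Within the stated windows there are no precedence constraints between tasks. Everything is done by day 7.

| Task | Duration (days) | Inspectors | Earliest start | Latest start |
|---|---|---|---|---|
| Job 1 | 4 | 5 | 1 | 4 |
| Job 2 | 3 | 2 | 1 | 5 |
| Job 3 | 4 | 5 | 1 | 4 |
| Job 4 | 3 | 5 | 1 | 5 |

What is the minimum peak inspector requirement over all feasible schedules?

Early-start (Job 1@1, Job 2@1, Job 3@1, Job 4@1) gives peak 17: d1:17  d2:17  d3:17  d4:10  d5:0  d6:0  d7:0.
Shift Job 3→4, Job 4→5.
Schedule Job 1@1, Job 2@1, Job 3@4, Job 4@5: d1:7  d2:7  d3:7  d4:10  d5:10  d6:10  d7:10 — peak 10.

10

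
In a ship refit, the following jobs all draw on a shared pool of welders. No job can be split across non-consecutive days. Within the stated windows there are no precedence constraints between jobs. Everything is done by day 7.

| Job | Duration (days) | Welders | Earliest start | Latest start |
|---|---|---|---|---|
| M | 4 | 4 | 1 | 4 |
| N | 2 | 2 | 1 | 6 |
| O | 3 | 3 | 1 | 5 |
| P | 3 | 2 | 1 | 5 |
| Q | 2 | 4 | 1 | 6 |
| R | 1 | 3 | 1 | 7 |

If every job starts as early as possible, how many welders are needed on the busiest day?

18

Early-start schedule: M@1, N@1, O@1, P@1, Q@1, R@1.
Load per day: day 1: 18, day 2: 15, day 3: 9, day 4: 4, day 5: 0, day 6: 0, day 7: 0.
Peak is 18.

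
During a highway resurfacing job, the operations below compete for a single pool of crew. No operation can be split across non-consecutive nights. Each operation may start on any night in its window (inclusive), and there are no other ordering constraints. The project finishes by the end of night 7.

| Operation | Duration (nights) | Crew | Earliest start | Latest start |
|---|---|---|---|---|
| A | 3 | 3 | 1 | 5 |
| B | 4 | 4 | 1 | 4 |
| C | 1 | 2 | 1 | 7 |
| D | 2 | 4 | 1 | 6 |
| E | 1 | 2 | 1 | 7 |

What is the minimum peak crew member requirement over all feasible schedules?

7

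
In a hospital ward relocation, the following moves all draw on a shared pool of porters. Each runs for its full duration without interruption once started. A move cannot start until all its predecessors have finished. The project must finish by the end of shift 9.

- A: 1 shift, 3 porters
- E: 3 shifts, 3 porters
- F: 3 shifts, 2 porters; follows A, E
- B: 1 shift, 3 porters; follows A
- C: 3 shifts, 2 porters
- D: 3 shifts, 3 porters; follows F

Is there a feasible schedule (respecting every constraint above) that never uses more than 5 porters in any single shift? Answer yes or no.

no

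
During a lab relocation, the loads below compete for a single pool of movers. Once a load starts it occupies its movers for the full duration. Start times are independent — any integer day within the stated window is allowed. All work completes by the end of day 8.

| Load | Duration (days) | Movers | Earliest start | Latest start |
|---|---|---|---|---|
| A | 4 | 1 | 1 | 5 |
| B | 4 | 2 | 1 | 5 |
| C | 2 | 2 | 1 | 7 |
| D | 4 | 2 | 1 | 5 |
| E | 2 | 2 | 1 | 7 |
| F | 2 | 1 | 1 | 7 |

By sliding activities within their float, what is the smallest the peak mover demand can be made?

4

Early-start (A@1, B@1, C@1, D@1, E@1, F@1) gives peak 10: d1:10  d2:10  d3:5  d4:5  d5:0  d6:0  d7:0  d8:0.
Shift C→5, D→5, E→7.
Schedule A@1, B@1, C@5, D@5, E@7, F@1: d1:4  d2:4  d3:3  d4:3  d5:4  d6:4  d7:4  d8:4 — peak 4.
Total mover-days = 30 over 8 days ⇒ peak ≥ ⌈30/8⌉ = 4, so 4 is optimal.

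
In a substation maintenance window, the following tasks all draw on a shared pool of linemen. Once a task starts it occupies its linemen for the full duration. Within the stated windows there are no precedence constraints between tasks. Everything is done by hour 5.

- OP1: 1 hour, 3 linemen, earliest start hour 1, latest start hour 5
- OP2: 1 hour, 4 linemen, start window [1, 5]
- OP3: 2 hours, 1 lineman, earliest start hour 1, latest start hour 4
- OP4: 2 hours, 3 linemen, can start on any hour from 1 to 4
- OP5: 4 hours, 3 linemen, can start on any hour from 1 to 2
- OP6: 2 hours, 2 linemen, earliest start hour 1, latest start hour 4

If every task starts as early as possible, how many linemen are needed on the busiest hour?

Early-start schedule: OP1@1, OP2@1, OP3@1, OP4@1, OP5@1, OP6@1.
Load per hour: hour 1: 16, hour 2: 9, hour 3: 3, hour 4: 3, hour 5: 0.
Peak is 16.

16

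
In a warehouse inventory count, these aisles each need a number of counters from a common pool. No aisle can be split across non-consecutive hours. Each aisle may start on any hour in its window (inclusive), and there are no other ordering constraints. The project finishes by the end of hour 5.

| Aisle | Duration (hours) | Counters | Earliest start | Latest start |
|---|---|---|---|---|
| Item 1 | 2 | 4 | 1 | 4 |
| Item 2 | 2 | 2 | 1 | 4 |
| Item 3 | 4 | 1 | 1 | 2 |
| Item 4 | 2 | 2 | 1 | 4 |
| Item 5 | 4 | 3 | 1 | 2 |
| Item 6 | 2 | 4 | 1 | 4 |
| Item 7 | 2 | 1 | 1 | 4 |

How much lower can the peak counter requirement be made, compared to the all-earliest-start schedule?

Early-start peak: h1:17  h2:17  h3:4  h4:4  h5:0 ⇒ 17.
Leveled (Item 1@1, Item 2@1, Item 3@1, Item 4@3, Item 5@1, Item 6@3, Item 7@1): h1:11  h2:11  h3:10  h4:10  h5:0 ⇒ 11.
Reduction 17 − 11 = 6.

6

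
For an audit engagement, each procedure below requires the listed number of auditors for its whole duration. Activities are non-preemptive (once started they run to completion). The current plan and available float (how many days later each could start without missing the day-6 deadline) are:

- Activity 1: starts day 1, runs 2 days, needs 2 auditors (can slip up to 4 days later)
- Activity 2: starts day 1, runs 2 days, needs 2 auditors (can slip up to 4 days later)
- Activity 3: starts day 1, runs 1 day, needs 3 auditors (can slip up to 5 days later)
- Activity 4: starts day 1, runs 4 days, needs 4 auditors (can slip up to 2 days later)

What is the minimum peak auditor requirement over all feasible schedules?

Early-start (Activity 1@1, Activity 2@1, Activity 3@1, Activity 4@1) gives peak 11: d1:11  d2:8  d3:4  d4:4  d5:0  d6:0.
Shift Activity 2→2, Activity 4→3.
Schedule Activity 1@1, Activity 2@2, Activity 3@1, Activity 4@3: d1:5  d2:4  d3:6  d4:4  d5:4  d6:4 — peak 6.

6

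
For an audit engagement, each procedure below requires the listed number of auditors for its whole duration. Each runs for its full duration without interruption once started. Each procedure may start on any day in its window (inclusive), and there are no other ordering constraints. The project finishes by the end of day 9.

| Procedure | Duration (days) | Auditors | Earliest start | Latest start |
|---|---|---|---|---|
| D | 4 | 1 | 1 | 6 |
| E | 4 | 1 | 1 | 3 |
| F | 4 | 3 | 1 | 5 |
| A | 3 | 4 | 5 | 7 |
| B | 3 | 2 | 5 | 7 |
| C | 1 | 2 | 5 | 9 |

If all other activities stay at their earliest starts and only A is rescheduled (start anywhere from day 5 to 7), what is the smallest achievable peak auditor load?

A@5: d1:5  d2:5  d3:5  d4:5  d5:8  d6:6  d7:6  d8:0  d9:0 → peak 8
A@6: d1:5  d2:5  d3:5  d4:5  d5:4  d6:6  d7:6  d8:4  d9:0 → peak 6
A@7: d1:5  d2:5  d3:5  d4:5  d5:4  d6:2  d7:6  d8:4  d9:4 → peak 6
Best is A@6, peak 6.

6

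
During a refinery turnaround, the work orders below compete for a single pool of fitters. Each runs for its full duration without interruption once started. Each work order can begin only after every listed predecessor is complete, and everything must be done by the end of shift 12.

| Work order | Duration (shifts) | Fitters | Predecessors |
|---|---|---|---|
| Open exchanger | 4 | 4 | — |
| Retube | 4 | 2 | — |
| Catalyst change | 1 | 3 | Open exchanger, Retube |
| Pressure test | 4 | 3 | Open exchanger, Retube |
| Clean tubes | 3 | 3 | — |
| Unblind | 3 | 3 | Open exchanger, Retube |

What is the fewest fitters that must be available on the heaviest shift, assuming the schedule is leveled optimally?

Early-start (Open exchanger@1, Retube@1, Catalyst change@5, Pressure test@5, Clean tubes@1, Unblind@5) gives peak 9: s1:9  s2:9  s3:9  s4:6  s5:9  s6:6  s7:6  s8:3  s9:0  s10:0  s11:0  s12:0.
Shift Clean tubes→6, Unblind→9.
Schedule Open exchanger@1, Retube@1, Catalyst change@5, Pressure test@5, Clean tubes@6, Unblind@9: s1:6  s2:6  s3:6  s4:6  s5:6  s6:6  s7:6  s8:6  s9:3  s10:3  s11:3  s12:0 — peak 6.

6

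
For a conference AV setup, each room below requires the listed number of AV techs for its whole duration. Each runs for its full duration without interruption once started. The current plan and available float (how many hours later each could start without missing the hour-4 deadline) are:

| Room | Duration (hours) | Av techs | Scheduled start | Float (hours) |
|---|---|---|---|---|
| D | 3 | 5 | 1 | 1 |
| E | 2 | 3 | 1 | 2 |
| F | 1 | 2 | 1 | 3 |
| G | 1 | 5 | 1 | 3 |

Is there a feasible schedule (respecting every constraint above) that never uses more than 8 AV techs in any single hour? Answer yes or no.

Schedule D@1, E@1, F@3, G@4: h1:8  h2:8  h3:7  h4:5 — peak 8 ≤ 8.

yes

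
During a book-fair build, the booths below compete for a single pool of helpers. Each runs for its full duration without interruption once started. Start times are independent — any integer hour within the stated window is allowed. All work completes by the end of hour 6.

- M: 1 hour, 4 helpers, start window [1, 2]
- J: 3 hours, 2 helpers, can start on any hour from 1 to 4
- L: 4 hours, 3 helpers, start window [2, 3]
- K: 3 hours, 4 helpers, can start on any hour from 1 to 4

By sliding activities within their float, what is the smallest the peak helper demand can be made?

Early-start (M@1, J@1, L@2, K@1) gives peak 10: h1:10  h2:9  h3:9  h4:3  h5:3  h6:0.
Shift K→4.
Schedule M@1, J@1, L@2, K@4: h1:6  h2:5  h3:5  h4:7  h5:7  h6:4 — peak 7.

7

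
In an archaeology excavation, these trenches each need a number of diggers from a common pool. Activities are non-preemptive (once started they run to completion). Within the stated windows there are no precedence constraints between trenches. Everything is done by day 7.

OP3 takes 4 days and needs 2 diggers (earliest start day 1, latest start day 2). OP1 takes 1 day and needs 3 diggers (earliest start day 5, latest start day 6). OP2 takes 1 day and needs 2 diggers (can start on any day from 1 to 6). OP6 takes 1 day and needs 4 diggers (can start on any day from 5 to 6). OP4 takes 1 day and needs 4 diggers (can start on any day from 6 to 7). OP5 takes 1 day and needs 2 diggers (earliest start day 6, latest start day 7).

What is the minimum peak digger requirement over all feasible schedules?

Early-start (OP3@1, OP1@5, OP2@1, OP6@5, OP4@6, OP5@6) gives peak 7: d1:4  d2:2  d3:2  d4:2  d5:7  d6:6  d7:0.
Shift OP1→6, OP4→7.
Schedule OP3@1, OP1@6, OP2@1, OP6@5, OP4@7, OP5@6: d1:4  d2:2  d3:2  d4:2  d5:4  d6:5  d7:4 — peak 5.

5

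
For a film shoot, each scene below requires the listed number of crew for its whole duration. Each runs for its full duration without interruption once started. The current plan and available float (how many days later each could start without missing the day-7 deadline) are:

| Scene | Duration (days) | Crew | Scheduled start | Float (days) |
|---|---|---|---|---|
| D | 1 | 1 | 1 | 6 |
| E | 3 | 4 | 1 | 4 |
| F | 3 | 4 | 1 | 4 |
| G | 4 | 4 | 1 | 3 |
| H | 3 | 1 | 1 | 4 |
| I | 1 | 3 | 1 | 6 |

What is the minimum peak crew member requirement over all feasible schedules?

8

Early-start (D@1, E@1, F@1, G@1, H@1, I@1) gives peak 17: d1:17  d2:13  d3:13  d4:4  d5:0  d6:0  d7:0.
Shift F→2, G→4, H→5.
Schedule D@1, E@1, F@2, G@4, H@5, I@1: d1:8  d2:8  d3:8  d4:8  d5:5  d6:5  d7:5 — peak 8.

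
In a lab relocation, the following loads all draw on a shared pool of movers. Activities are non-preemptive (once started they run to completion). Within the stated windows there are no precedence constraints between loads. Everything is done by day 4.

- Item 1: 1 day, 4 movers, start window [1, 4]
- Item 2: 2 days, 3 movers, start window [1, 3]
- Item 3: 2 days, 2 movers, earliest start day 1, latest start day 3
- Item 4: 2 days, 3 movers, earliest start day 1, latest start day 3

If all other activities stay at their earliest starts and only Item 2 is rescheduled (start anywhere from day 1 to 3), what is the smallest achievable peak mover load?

9

Item 2@1: d1:12  d2:8  d3:0  d4:0 → peak 12
Item 2@2: d1:9  d2:8  d3:3  d4:0 → peak 9
Item 2@3: d1:9  d2:5  d3:3  d4:3 → peak 9
Best is Item 2@2, peak 9.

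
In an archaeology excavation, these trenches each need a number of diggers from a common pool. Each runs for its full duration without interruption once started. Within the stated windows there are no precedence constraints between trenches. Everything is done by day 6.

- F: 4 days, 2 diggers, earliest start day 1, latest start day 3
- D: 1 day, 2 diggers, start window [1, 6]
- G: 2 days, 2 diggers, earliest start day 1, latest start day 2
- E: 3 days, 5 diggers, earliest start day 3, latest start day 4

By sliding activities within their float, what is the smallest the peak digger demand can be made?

Schedule F@1, D@1, G@1, E@3: d1:6  d2:4  d3:7  d4:7  d5:5  d6:0 — peak 7.

7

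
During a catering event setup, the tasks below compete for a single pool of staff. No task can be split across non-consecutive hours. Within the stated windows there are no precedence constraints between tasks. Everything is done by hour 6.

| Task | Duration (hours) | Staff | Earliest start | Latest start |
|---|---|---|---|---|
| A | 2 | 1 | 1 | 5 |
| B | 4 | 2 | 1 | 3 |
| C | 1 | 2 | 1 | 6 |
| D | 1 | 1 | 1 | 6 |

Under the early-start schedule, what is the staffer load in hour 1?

At early start, hour 1 has: A, B, C, D.
Demand: 1 + 2 + 2 + 1 = 6.

6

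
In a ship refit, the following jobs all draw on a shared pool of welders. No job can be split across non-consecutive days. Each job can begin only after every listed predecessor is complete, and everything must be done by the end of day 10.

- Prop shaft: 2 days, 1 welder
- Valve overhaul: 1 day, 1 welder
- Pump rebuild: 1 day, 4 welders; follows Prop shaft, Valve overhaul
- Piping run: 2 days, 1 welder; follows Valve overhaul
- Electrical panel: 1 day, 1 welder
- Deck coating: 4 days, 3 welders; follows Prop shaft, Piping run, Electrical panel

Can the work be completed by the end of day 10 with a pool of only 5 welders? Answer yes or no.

Schedule Prop shaft@1, Valve overhaul@1, Pump rebuild@3, Piping run@4, Electrical panel@1, Deck coating@6: d1:3  d2:1  d3:4  d4:1  d5:1  d6:3  d7:3  d8:3  d9:3  d10:0 — peak 4 ≤ 5.

yes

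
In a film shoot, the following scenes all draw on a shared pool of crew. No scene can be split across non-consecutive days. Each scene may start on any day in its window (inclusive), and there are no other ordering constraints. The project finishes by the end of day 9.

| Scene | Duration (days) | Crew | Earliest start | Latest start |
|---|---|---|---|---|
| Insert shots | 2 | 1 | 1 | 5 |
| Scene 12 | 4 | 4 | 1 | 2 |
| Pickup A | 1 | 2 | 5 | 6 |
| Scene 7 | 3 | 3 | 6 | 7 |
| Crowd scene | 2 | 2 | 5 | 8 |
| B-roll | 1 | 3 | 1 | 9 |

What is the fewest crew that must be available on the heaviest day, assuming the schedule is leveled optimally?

5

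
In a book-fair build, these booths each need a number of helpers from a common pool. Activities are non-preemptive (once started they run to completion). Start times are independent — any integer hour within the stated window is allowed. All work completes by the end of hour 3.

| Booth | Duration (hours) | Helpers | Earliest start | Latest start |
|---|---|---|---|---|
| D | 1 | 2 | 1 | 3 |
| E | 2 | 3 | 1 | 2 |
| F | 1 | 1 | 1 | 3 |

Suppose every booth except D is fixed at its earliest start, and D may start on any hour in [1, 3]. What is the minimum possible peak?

4

D@1: h1:6  h2:3  h3:0 → peak 6
D@2: h1:4  h2:5  h3:0 → peak 5
D@3: h1:4  h2:3  h3:2 → peak 4
Best is D@3, peak 4.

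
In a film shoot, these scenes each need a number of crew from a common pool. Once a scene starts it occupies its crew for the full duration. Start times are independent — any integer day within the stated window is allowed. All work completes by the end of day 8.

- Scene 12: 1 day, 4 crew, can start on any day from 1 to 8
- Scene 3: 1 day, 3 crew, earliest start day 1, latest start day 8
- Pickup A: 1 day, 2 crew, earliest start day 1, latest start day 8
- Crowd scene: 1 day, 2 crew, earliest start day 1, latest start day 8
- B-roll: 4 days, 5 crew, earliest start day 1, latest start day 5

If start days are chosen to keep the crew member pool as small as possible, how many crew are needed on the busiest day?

Early-start (Scene 12@1, Scene 3@1, Pickup A@1, Crowd scene@1, B-roll@1) gives peak 16: d1:16  d2:5  d3:5  d4:5  d5:0  d6:0  d7:0  d8:0.
Shift Scene 3→2, Pickup A→2, Crowd scene→3, B-roll→4.
Schedule Scene 12@1, Scene 3@2, Pickup A@2, Crowd scene@3, B-roll@4: d1:4  d2:5  d3:2  d4:5  d5:5  d6:5  d7:5  d8:0 — peak 5.

5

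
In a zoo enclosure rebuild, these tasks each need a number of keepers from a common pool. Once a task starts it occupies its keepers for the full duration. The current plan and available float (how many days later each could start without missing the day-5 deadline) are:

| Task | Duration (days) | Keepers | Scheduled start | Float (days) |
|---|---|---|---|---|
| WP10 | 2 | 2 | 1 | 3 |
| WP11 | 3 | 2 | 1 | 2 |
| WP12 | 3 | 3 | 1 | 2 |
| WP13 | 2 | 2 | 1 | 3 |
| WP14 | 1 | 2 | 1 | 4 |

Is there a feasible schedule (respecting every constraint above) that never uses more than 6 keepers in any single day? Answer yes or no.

yes

Schedule WP10@1, WP11@1, WP12@3, WP13@1, WP14@4: d1:6  d2:6  d3:5  d4:5  d5:3 — peak 6 ≤ 6.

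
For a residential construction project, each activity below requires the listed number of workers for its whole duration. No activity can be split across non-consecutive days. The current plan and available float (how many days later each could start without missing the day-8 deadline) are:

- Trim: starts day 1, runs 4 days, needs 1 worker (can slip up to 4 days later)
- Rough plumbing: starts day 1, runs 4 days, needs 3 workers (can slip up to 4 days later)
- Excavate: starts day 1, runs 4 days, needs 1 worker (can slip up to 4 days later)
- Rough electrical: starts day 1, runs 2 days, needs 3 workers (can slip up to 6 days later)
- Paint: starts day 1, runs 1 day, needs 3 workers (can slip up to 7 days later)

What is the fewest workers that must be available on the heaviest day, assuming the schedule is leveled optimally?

Early-start (Trim@1, Rough plumbing@1, Excavate@1, Rough electrical@1, Paint@1) gives peak 11: d1:11  d2:8  d3:5  d4:5  d5:0  d6:0  d7:0  d8:0.
Shift Excavate→5, Rough electrical→5, Paint→7.
Schedule Trim@1, Rough plumbing@1, Excavate@5, Rough electrical@5, Paint@7: d1:4  d2:4  d3:4  d4:4  d5:4  d6:4  d7:4  d8:1 — peak 4.
Total worker-days = 29 over 8 days ⇒ peak ≥ ⌈29/8⌉ = 4, so 4 is optimal.

4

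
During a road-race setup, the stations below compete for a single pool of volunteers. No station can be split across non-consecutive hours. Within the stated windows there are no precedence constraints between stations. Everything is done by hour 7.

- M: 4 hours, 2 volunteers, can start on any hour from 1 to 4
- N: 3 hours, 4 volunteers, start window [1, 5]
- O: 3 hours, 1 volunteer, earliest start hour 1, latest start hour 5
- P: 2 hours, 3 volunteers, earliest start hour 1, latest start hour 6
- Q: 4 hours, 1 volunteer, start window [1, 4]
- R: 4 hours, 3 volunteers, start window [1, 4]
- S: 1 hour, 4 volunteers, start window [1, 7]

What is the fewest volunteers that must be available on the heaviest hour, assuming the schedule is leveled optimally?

Early-start (M@1, N@1, O@1, P@1, Q@1, R@1, S@1) gives peak 18: h1:18  h2:14  h3:11  h4:6  h5:0  h6:0  h7:0.
Shift O→4, P→5, R→4, S→7.
Schedule M@1, N@1, O@4, P@5, Q@1, R@4, S@7: h1:7  h2:7  h3:7  h4:7  h5:7  h6:7  h7:7 — peak 7.
Total volunteer-hours = 49 over 7 hours ⇒ peak ≥ ⌈49/7⌉ = 7, so 7 is optimal.

7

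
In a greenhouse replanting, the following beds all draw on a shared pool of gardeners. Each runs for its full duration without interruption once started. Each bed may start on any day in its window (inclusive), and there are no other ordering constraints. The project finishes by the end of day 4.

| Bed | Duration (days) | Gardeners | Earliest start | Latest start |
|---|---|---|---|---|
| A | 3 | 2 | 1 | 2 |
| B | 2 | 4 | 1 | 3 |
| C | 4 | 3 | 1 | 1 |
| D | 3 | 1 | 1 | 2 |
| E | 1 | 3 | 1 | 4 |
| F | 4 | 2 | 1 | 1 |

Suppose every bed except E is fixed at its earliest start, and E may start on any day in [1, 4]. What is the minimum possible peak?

E@1: d1:15  d2:12  d3:8  d4:5 → peak 15
E@2: d1:12  d2:15  d3:8  d4:5 → peak 15
E@3: d1:12  d2:12  d3:11  d4:5 → peak 12
E@4: d1:12  d2:12  d3:8  d4:8 → peak 12
Best is E@3, peak 12.

12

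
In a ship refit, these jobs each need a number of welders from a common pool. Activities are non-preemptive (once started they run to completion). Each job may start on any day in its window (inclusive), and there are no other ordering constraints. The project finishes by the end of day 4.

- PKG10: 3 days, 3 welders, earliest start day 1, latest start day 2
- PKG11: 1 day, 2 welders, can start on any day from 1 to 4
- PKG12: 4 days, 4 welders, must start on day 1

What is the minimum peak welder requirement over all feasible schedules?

Early-start (PKG10@1, PKG11@1, PKG12@1) gives peak 9: d1:9  d2:7  d3:7  d4:4.
Shift PKG11→4.
Schedule PKG10@1, PKG11@4, PKG12@1: d1:7  d2:7  d3:7  d4:6 — peak 7.
Total welder-days = 27 over 4 days ⇒ peak ≥ ⌈27/4⌉ = 7, so 7 is optimal.

7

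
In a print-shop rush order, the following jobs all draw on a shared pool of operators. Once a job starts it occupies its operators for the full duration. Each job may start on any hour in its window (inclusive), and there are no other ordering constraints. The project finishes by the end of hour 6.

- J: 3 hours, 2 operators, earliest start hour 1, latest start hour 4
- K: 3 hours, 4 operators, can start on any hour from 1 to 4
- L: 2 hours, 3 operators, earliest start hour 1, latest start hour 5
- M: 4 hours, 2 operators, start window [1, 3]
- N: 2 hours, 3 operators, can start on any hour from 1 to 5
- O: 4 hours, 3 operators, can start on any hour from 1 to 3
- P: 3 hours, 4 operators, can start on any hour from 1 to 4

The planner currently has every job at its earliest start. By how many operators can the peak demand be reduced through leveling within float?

Early-start peak: h1:21  h2:21  h3:15  h4:5  h5:0  h6:0 ⇒ 21.
Leveled (J@1, K@1, L@1, M@1, N@5, O@3, P@4): h1:11  h2:11  h3:11  h4:9  h5:10  h6:10 ⇒ 11.
Reduction 21 − 11 = 10.

10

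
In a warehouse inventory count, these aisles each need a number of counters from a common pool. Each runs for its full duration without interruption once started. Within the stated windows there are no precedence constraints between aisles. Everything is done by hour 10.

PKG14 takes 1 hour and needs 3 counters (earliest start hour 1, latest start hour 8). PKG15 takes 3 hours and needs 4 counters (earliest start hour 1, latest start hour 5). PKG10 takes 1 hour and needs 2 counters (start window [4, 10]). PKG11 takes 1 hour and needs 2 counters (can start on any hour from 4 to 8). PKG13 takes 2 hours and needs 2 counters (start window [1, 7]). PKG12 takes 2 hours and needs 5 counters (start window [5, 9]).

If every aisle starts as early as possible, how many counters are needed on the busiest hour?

9

Early-start schedule: PKG14@1, PKG15@1, PKG10@4, PKG11@4, PKG13@1, PKG12@5.
Load per hour: hour 1: 9, hour 2: 6, hour 3: 4, hour 4: 4, hour 5: 5, hour 6: 5, hour 7: 0, hour 8: 0, hour 9: 0, hour 10: 0.
Peak is 9.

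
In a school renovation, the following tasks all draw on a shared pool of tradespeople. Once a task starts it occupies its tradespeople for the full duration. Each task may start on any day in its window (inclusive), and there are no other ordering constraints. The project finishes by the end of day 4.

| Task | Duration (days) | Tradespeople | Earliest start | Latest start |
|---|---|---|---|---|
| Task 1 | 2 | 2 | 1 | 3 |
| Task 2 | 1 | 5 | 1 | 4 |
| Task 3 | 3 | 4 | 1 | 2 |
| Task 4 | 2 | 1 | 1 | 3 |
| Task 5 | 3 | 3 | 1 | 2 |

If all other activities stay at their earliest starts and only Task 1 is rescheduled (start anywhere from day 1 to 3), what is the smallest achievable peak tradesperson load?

Task 1@1: d1:15  d2:10  d3:7  d4:0 → peak 15
Task 1@2: d1:13  d2:10  d3:9  d4:0 → peak 13
Task 1@3: d1:13  d2:8  d3:9  d4:2 → peak 13
Best is Task 1@2, peak 13.

13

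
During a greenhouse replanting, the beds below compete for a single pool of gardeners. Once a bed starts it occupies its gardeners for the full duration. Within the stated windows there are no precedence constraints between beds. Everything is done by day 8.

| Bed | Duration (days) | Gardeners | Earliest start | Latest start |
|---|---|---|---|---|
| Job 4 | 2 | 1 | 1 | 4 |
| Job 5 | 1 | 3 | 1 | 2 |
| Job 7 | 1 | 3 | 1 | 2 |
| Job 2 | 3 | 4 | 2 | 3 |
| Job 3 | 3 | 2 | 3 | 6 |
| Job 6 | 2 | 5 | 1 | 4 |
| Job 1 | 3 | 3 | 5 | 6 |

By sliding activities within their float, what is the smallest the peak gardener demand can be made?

8

Early-start (Job 4@1, Job 5@1, Job 7@1, Job 2@2, Job 3@3, Job 6@1, Job 1@5) gives peak 12: d1:12  d2:10  d3:6  d4:6  d5:5  d6:3  d7:3  d8:0.
Shift Job 4→3, Job 7→2, Job 2→3, Job 1→6.
Schedule Job 4@3, Job 5@1, Job 7@2, Job 2@3, Job 3@3, Job 6@1, Job 1@6: d1:8  d2:8  d3:7  d4:7  d5:6  d6:3  d7:3  d8:3 — peak 8.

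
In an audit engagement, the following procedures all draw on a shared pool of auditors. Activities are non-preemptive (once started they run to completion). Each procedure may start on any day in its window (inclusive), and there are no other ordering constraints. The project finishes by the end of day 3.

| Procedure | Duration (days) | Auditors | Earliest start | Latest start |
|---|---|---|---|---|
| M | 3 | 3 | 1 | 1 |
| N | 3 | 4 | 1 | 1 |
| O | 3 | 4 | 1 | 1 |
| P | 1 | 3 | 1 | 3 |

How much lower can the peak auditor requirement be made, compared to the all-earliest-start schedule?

Early-start peak: d1:14  d2:11  d3:11 ⇒ 14.
Leveled (M@1, N@1, O@1, P@1): d1:14  d2:11  d3:11 ⇒ 14.
Reduction 14 − 14 = 0.

0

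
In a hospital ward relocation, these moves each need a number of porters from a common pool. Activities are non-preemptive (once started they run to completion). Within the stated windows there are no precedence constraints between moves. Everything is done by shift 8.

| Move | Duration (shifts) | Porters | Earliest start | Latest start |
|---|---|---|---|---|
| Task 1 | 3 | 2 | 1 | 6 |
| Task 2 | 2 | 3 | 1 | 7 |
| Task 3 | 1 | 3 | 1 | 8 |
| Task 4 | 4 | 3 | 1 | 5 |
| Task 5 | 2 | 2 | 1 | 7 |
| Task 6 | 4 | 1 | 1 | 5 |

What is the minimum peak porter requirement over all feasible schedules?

5

Early-start (Task 1@1, Task 2@1, Task 3@1, Task 4@1, Task 5@1, Task 6@1) gives peak 14: s1:14  s2:11  s3:6  s4:4  s5:0  s6:0  s7:0  s8:0.
Shift Task 3→4, Task 4→5, Task 5→3, Task 6→5.
Schedule Task 1@1, Task 2@1, Task 3@4, Task 4@5, Task 5@3, Task 6@5: s1:5  s2:5  s3:4  s4:5  s5:4  s6:4  s7:4  s8:4 — peak 5.
Total porter-shifts = 35 over 8 shifts ⇒ peak ≥ ⌈35/8⌉ = 5, so 5 is optimal.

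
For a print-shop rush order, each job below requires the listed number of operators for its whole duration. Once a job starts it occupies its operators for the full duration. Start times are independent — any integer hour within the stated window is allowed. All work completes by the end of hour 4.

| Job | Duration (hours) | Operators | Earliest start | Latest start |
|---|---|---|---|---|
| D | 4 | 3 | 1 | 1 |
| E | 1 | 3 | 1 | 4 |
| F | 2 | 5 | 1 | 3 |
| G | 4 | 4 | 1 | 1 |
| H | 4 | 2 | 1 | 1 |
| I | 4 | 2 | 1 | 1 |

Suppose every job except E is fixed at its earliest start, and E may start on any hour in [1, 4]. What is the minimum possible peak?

E@1: h1:19  h2:16  h3:11  h4:11 → peak 19
E@2: h1:16  h2:19  h3:11  h4:11 → peak 19
E@3: h1:16  h2:16  h3:14  h4:11 → peak 16
E@4: h1:16  h2:16  h3:11  h4:14 → peak 16
Best is E@3, peak 16.

16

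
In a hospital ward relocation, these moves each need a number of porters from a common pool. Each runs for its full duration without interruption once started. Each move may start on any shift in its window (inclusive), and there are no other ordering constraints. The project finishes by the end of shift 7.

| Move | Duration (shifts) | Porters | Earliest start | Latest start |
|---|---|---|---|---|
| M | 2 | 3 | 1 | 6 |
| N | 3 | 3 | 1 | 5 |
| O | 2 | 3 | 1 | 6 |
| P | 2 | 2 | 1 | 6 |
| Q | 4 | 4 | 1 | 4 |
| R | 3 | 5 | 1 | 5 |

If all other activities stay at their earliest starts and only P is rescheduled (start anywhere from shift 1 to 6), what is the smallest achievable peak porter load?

P@1: s1:20  s2:20  s3:12  s4:4  s5:0  s6:0  s7:0 → peak 20
P@2: s1:18  s2:20  s3:14  s4:4  s5:0  s6:0  s7:0 → peak 20
P@3: s1:18  s2:18  s3:14  s4:6  s5:0  s6:0  s7:0 → peak 18
P@4: s1:18  s2:18  s3:12  s4:6  s5:2  s6:0  s7:0 → peak 18
P@5: s1:18  s2:18  s3:12  s4:4  s5:2  s6:2  s7:0 → peak 18
P@6: s1:18  s2:18  s3:12  s4:4  s5:0  s6:2  s7:2 → peak 18
Best is P@3, peak 18.

18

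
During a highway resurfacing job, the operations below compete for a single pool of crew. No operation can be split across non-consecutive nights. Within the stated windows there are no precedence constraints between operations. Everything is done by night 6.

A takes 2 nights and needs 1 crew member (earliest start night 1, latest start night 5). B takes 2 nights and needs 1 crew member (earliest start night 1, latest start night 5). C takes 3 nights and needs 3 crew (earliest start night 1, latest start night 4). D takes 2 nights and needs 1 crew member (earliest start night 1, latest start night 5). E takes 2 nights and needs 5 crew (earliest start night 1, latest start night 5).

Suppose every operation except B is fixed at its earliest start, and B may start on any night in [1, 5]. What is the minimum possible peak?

B@1: n1:11  n2:11  n3:3  n4:0  n5:0  n6:0 → peak 11
B@2: n1:10  n2:11  n3:4  n4:0  n5:0  n6:0 → peak 11
B@3: n1:10  n2:10  n3:4  n4:1  n5:0  n6:0 → peak 10
B@4: n1:10  n2:10  n3:3  n4:1  n5:1  n6:0 → peak 10
B@5: n1:10  n2:10  n3:3  n4:0  n5:1  n6:1 → peak 10
Best is B@3, peak 10.

10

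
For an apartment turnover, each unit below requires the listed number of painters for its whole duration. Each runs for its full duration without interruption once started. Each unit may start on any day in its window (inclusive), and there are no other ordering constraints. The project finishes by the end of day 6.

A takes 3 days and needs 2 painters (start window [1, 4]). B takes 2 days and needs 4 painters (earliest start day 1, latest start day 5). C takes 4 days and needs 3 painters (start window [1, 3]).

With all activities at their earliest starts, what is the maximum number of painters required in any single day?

9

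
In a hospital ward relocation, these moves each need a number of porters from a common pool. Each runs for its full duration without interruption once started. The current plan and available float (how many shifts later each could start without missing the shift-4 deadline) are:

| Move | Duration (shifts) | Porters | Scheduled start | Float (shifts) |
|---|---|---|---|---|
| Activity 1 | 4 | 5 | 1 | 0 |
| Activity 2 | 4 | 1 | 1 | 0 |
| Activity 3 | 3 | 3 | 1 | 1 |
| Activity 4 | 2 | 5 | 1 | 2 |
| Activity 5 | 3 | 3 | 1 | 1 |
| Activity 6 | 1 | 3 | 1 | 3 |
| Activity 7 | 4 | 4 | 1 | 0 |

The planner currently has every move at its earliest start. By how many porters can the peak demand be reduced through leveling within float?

3

Early-start peak: s1:24  s2:21  s3:16  s4:10 ⇒ 24.
Leveled (Activity 1@1, Activity 2@1, Activity 3@1, Activity 4@1, Activity 5@1, Activity 6@3, Activity 7@1): s1:21  s2:21  s3:19  s4:10 ⇒ 21.
Reduction 24 − 21 = 3.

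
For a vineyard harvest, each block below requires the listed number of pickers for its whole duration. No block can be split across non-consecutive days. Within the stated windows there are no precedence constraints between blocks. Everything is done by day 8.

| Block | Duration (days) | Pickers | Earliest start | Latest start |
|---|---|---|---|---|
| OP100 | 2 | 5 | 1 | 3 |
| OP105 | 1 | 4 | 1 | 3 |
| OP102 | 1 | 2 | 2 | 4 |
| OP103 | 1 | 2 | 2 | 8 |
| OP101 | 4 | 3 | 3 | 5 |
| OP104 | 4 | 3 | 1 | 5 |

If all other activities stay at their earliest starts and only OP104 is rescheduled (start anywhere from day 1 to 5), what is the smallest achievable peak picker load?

OP104@1: d1:12  d2:12  d3:6  d4:6  d5:3  d6:3  d7:0  d8:0 → peak 12
OP104@2: d1:9  d2:12  d3:6  d4:6  d5:6  d6:3  d7:0  d8:0 → peak 12
OP104@3: d1:9  d2:9  d3:6  d4:6  d5:6  d6:6  d7:0  d8:0 → peak 9
OP104@4: d1:9  d2:9  d3:3  d4:6  d5:6  d6:6  d7:3  d8:0 → peak 9
OP104@5: d1:9  d2:9  d3:3  d4:3  d5:6  d6:6  d7:3  d8:3 → peak 9
Best is OP104@3, peak 9.

9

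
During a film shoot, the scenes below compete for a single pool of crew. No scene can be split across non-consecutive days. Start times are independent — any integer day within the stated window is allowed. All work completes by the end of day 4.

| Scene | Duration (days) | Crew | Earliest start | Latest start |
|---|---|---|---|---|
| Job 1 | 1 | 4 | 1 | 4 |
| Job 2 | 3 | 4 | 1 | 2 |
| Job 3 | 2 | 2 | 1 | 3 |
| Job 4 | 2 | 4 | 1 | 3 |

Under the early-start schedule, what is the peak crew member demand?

Early-start schedule: Job 1@1, Job 2@1, Job 3@1, Job 4@1.
Load per day: day 1: 14, day 2: 10, day 3: 4, day 4: 0.
Peak is 14.

14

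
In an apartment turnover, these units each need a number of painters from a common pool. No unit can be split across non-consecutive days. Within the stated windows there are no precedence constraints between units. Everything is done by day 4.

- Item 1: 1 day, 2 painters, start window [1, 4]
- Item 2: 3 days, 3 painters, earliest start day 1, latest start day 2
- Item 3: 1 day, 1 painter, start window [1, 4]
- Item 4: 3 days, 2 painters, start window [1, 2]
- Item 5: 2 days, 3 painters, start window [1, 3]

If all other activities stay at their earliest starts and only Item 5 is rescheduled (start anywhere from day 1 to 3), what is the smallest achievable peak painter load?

Item 5@1: d1:11  d2:8  d3:5  d4:0 → peak 11
Item 5@2: d1:8  d2:8  d3:8  d4:0 → peak 8
Item 5@3: d1:8  d2:5  d3:8  d4:3 → peak 8
Best is Item 5@2, peak 8.

8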